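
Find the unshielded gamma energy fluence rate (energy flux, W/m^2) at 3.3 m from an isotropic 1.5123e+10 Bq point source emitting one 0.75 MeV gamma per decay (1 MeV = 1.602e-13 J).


psi = A * E * 1.602e-13 / (4*pi*r^2)
psi = 1.5123e+10 * 0.75 * 1.602e-13 / (4*pi*3.3^2)
psi = 1.3278e-05 W/m^2

1.3278e-05


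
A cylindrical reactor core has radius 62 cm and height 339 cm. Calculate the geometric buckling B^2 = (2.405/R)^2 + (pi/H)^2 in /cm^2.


B^2 = (2.405/R)^2 + (pi/H)^2
B^2 = (2.405/62)^2 + (pi/339)^2
B^2 = 0.0015906 /cm^2

0.0015906


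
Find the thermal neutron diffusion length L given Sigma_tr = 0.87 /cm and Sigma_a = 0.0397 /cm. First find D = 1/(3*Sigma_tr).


D = 1 / (3 * Sigma_tr) = 1 / (3 * 0.87) = 0.3831418 cm
L = sqrt(D / Sigma_a)
L = sqrt(0.3831418 / 0.0397)
L = 3.1066 cm

3.1066


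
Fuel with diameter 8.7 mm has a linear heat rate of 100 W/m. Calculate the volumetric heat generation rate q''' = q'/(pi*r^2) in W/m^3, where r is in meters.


r = D / 2 / 1000 = 8.7 / 2 / 1000 = 0.00435 m
q''' = q' / (pi * r^2)
q''' = 100 / (pi * 0.00435^2)
q''' = 1.6822e+06 W/m^3

1.6822e+06


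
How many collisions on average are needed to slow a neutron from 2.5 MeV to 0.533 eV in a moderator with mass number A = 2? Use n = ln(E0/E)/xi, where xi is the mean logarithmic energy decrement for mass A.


xi = 1 + (A-1)^2/(2A)*ln((A-1)/(A+1)) = 0.7253469 (for A = 2)
n = ln(E0/E) / xi
n = ln(2.5e6 / 0.533) / 0.7253469
n = ln(4.690432e+06) / 0.7253469 = 21.178

21.178


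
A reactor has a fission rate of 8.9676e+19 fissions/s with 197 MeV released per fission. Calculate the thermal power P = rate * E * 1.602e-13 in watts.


P = fission_rate * E_MeV * 1.602e-13
P = 8.9676e+19 * 197 * 1.602e-13
P = 2.8301e+09 W

2.8301e+09


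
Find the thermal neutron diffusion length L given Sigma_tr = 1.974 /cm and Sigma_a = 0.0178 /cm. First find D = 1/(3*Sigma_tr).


D = 1 / (3 * Sigma_tr) = 1 / (3 * 1.974) = 0.1688619 cm
L = sqrt(D / Sigma_a)
L = sqrt(0.1688619 / 0.0178)
L = 3.0800 cm

3.0800


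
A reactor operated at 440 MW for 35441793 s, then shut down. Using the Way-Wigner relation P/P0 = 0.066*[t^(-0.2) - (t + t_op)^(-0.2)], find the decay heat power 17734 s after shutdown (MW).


P/P0 = 0.066 * [t^(-0.2) - (t + t_op)^(-0.2)]
P/P0 = 0.066 * [17734^(-0.2) - (17734 + 35441793)^(-0.2)]
P/P0 = 0.066 * [0.1413314 - 0.03090676] = 0.007288026
P = 440 * 0.007288026 = 3.2067 MW

3.2067


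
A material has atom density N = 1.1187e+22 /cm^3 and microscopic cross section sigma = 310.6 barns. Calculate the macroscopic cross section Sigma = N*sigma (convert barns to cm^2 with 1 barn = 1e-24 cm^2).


Sigma = N * sigma_barns * 1e-24
Sigma = 1.1187e+22 * 310.6 * 1e-24
Sigma = 3.4747 /cm

3.4747


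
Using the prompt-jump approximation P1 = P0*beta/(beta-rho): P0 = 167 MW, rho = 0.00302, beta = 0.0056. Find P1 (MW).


P1/P0 = beta / (beta - rho)
P1/P0 = 0.0056 / (0.0056 - 0.00302) = 2.170543
P1 = 167 * 2.170543 = 362.48 MW

362.48


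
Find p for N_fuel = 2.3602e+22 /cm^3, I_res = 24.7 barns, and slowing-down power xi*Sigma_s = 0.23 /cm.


p = exp(-N * I * 1e-24 / (xi*Sigma_s))
p = exp(-2.3602e+22 * 24.7 * 1e-24 / 0.23)
p = 0.079290

0.079290


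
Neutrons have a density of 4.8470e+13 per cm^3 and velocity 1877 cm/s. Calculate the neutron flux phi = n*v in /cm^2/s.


phi = n * v
phi = 4.8470e+13 * 1877
phi = 9.0978e+16 /cm^2/s

9.0978e+16


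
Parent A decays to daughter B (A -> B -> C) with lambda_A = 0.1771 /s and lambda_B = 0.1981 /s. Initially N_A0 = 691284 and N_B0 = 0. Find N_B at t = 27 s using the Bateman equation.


N_B(t) = lambda_A * N_A0 / (lambda_B - lambda_A) * [exp(-lambda_A*t) - exp(-lambda_B*t)]
exp(-0.1771*27) = 0.008381738; exp(-0.1981*27) = 0.004754328
N_B = 0.1771 * 691284 / (0.1981 - 0.1771) * (0.008381738 - 0.004754328)
N_B = 21147

21147


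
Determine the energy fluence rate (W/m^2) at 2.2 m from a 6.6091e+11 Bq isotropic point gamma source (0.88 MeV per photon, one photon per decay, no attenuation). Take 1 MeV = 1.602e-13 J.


psi = A * E * 1.602e-13 / (4*pi*r^2)
psi = 6.6091e+11 * 0.88 * 1.602e-13 / (4*pi*2.2^2)
psi = 0.0015319 W/m^2

0.0015319


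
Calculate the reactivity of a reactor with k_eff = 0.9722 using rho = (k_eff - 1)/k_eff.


rho = (k_eff - 1) / k_eff
rho = (0.9722 - 1) / 0.9722
rho = -0.028595

-0.028595


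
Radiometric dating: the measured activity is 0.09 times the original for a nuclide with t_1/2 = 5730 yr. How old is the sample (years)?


lambda = ln(2) / t_half = ln(2) / 5730 = 1.209681e-04 /yr
t = -ln(A/A0) / lambda
t = -ln(0.09) / 1.209681e-04
t = 19906 yr

19906


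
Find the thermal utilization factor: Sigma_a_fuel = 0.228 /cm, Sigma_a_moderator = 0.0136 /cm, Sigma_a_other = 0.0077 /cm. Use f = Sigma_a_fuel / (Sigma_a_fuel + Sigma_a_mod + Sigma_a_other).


f = Sigma_a_fuel / (Sigma_a_fuel + Sigma_a_mod + Sigma_a_other)
f = 0.228 / (0.228 + 0.0136 + 0.0077)
f = 0.91456

0.91456


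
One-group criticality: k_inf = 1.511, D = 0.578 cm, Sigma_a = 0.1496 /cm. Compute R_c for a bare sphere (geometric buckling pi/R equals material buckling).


L^2 = D / Sigma_a = 0.578 / 0.1496 = 3.863636 cm^2
B_m^2 = (k_inf - 1) / L^2 = (1.511 - 1) / 3.863636 = 0.1322588 /cm^2
For a bare sphere: B_g = pi/R, so R_c = pi / sqrt(B_m^2)
R_c = pi / sqrt(0.1322588) = 8.6385 cm

8.6385


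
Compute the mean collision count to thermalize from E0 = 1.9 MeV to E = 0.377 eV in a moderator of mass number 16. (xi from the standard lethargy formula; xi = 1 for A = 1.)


xi = 1 + (A-1)^2/(2A)*ln((A-1)/(A+1)) = 0.1199467 (for A = 16)
n = ln(E0/E) / xi
n = ln(1.9e6 / 0.377) / 0.1199467
n = ln(5.039788e+06) / 0.1199467 = 128.66

128.66


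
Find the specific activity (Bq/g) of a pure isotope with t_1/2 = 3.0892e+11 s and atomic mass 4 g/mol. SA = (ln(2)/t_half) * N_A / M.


lambda = ln(2) / t_half = ln(2) / 3.0892e+11 = 2.243776e-12 /s
SA = lambda * N_A / M
SA = 2.243776e-12 * 6.022e23 / 4
SA = 3.3780e+11 Bq/g

3.3780e+11


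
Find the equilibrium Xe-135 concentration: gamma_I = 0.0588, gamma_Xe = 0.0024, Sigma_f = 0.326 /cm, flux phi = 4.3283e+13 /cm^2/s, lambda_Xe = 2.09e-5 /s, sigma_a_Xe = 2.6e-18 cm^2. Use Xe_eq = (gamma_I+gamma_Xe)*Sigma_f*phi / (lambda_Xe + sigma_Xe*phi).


Xe_eq = (gamma_I + gamma_Xe) * Sigma_f * phi / (lambda_Xe + sigma_Xe * phi)
Numerator = (0.0588 + 0.0024) * 0.326 * 4.3283e+13 = 8.635478e+11
Denominator = 2.09e-5 + 2.6e-18 * 4.3283e+13 = 1.334358e-04
Xe_eq = 8.635478e+11 / 1.334358e-04 = 6.4716e+15 /cm^3

6.4716e+15


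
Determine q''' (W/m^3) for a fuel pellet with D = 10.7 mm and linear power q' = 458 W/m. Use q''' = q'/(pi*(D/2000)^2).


r = D / 2 / 1000 = 10.7 / 2 / 1000 = 0.00535 m
q''' = q' / (pi * r^2)
q''' = 458 / (pi * 0.00535^2)
q''' = 5.0934e+06 W/m^3

5.0934e+06


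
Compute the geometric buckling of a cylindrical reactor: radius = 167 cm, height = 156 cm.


B^2 = (2.405/R)^2 + (pi/H)^2
B^2 = (2.405/167)^2 + (pi/156)^2
B^2 = 6.1295e-04 /cm^2

6.1295e-04


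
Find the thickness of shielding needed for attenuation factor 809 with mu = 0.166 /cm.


x = ln(factor) / mu
x = ln(809) / 0.166
x = 40.336 cm

40.336


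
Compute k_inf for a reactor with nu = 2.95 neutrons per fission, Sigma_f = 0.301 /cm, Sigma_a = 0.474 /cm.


k_inf = nu * Sigma_f / Sigma_a
k_inf = 2.95 * 0.301 / 0.474
k_inf = 1.8733

1.8733


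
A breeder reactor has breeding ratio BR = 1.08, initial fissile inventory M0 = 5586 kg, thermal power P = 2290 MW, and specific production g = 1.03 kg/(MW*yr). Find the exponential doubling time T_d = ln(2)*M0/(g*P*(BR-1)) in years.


Breeding gain G = BR - 1 = 1.08 - 1 = 0.08
Fissile production rate = g * P * G = 1.03 * 2290 * 0.08 = 188.696 kg/yr
T_d = ln(2) * M0 / (g * P * G)
T_d = ln(2) * 5586 / 188.696 = 20.519 yr

20.519


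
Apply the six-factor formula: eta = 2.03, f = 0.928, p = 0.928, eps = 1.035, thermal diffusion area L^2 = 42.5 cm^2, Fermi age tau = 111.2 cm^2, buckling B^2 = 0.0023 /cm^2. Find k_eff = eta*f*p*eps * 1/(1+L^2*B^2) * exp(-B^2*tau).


k_inf = eta*f*p*eps = 2.03*0.928*0.928*1.035 = 1.809391
P_TNL = 1/(1 + L^2*B^2) = 1/(1 + 42.5*0.0023) = 0.9109542
P_FNL = exp(-B^2*tau) = exp(-0.0023*111.2) = 0.7743278
k_eff = k_inf * P_TNL * P_FNL = 1.809391 * 0.9109542 * 0.7743278
k_eff = 1.2763

1.2763


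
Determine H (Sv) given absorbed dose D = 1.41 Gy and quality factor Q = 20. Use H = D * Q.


H = D * Q
H = 1.41 * 20
H = 28.200 Sv

28.200


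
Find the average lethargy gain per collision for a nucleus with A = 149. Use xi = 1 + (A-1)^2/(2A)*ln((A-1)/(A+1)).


xi = 1 + (A-1)^2/(2A) * ln((A-1)/(A+1))
xi = 1 + (149-1)^2/(2*149) * ln((149-1)/(149 +1))
xi = 0.013363

0.013363


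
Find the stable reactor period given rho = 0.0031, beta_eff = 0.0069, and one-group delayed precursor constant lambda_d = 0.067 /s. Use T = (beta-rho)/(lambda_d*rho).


T = (beta - rho) / (lambda_d * rho)
T = (0.0069 - 0.0031) / (0.067 * 0.0031)
T = 18.296 s

18.296


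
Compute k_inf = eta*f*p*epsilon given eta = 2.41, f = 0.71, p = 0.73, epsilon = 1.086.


k_inf = eta * f * p * epsilon
k_inf = 2.41 * 0.71 * 0.73 * 1.086
k_inf = 1.3565

1.3565


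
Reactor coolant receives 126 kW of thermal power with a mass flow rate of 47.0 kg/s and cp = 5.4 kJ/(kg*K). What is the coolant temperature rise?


dT = Q / (m_dot * cp)
dT = 126 / (47.0 * 5.4)
dT = 0.49645 C

0.49645


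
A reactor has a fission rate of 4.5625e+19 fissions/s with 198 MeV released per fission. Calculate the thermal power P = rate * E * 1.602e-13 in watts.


P = fission_rate * E_MeV * 1.602e-13
P = 4.5625e+19 * 198 * 1.602e-13
P = 1.4472e+09 W

1.4472e+09


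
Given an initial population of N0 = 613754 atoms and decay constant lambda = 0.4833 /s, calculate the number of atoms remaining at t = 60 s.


N = N0 * exp(-lambda * t)
N = 613754 * exp(-0.4833 * 60)
N = 1.5643e-07

1.5643e-07


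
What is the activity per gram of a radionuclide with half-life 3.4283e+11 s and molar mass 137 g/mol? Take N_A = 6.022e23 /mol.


lambda = ln(2) / t_half = ln(2) / 3.4283e+11 = 2.021839e-12 /s
SA = lambda * N_A / M
SA = 2.021839e-12 * 6.022e23 / 137
SA = 8.8872e+09 Bq/g

8.8872e+09


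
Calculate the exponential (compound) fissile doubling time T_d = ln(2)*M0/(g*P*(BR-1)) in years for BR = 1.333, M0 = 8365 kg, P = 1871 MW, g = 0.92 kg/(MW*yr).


Breeding gain G = BR - 1 = 1.333 - 1 = 0.333
Fissile production rate = g * P * G = 0.92 * 1871 * 0.333 = 573.19956 kg/yr
T_d = ln(2) * M0 / (g * P * G)
T_d = ln(2) * 8365 / 573.19956 = 10.115 yr

10.115


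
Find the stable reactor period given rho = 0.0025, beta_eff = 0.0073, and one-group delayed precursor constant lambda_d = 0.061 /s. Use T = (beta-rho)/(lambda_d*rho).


T = (beta - rho) / (lambda_d * rho)
T = (0.0073 - 0.0025) / (0.061 * 0.0025)
T = 31.475 s

31.475


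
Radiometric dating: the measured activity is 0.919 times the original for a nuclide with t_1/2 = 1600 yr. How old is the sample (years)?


lambda = ln(2) / t_half = ln(2) / 1600 = 4.332170e-04 /yr
t = -ln(A/A0) / lambda
t = -ln(0.919) / 4.332170e-04
t = 194.98 yr

194.98


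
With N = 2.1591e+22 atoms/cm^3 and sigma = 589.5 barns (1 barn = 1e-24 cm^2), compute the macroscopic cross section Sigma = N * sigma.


Sigma = N * sigma_barns * 1e-24
Sigma = 2.1591e+22 * 589.5 * 1e-24
Sigma = 12.728 /cm

12.728


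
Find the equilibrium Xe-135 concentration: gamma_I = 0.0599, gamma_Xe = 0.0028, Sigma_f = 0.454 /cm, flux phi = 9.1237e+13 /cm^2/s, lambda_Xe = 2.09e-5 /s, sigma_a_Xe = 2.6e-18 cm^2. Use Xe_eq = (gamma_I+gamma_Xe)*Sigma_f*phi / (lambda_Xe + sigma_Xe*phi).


Xe_eq = (gamma_I + gamma_Xe) * Sigma_f * phi / (lambda_Xe + sigma_Xe * phi)
Numerator = (0.0599 + 0.0028) * 0.454 * 9.1237e+13 = 2.597134e+12
Denominator = 2.09e-5 + 2.6e-18 * 9.1237e+13 = 2.581162e-04
Xe_eq = 2.597134e+12 / 2.581162e-04 = 1.0062e+16 /cm^3

1.0062e+16


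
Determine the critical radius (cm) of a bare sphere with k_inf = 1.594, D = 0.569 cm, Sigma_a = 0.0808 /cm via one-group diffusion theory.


L^2 = D / Sigma_a = 0.569 / 0.0808 = 7.042079 cm^2
B_m^2 = (k_inf - 1) / L^2 = (1.594 - 1) / 7.042079 = 0.08435009 /cm^2
For a bare sphere: B_g = pi/R, so R_c = pi / sqrt(B_m^2)
R_c = pi / sqrt(0.08435009) = 10.817 cm

10.817


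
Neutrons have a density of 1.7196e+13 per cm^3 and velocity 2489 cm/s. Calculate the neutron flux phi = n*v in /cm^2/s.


phi = n * v
phi = 1.7196e+13 * 2489
phi = 4.2801e+16 /cm^2/s

4.2801e+16


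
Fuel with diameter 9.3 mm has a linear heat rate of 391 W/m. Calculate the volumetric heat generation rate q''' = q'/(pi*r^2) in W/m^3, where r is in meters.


r = D / 2 / 1000 = 9.3 / 2 / 1000 = 0.00465 m
q''' = q' / (pi * r^2)
q''' = 391 / (pi * 0.00465^2)
q''' = 5.7560e+06 W/m^3

5.7560e+06


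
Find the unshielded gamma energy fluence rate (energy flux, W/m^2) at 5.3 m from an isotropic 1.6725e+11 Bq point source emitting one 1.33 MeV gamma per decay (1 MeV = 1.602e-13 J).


psi = A * E * 1.602e-13 / (4*pi*r^2)
psi = 1.6725e+11 * 1.33 * 1.602e-13 / (4*pi*5.3^2)
psi = 1.0095e-04 W/m^2

1.0095e-04


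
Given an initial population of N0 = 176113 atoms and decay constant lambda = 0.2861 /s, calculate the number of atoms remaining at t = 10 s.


N = N0 * exp(-lambda * t)
N = 176113 * exp(-0.2861 * 10)
N = 10076

10076


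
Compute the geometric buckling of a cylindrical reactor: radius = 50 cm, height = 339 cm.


B^2 = (2.405/R)^2 + (pi/H)^2
B^2 = (2.405/50)^2 + (pi/339)^2
B^2 = 0.0023995 /cm^2

0.0023995


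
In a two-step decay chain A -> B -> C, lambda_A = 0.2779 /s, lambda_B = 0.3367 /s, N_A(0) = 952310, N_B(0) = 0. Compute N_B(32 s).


N_B(t) = lambda_A * N_A0 / (lambda_B - lambda_A) * [exp(-lambda_A*t) - exp(-lambda_B*t)]
exp(-0.2779*32) = 1.373745e-04; exp(-0.3367*32) = 2.092847e-05
N_B = 0.2779 * 952310 / (0.3367 - 0.2779) * (1.373745e-04 - 2.092847e-05)
N_B = 524.10

524.10


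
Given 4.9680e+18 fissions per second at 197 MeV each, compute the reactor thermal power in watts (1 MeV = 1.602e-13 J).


P = fission_rate * E_MeV * 1.602e-13
P = 4.9680e+18 * 197 * 1.602e-13
P = 1.5679e+08 W

1.5679e+08


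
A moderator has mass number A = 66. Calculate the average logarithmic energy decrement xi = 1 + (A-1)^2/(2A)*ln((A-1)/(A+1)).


xi = 1 + (A-1)^2/(2A) * ln((A-1)/(A+1))
xi = 1 + (66-1)^2/(2*66) * ln((66-1)/(66 +1))
xi = 0.029999

0.029999


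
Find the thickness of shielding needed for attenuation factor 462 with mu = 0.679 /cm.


x = ln(factor) / mu
x = ln(462) / 0.679
x = 9.0362 cm

9.0362


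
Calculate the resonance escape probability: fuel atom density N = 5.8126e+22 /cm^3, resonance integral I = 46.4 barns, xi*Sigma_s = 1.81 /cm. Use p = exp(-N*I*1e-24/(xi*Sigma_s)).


p = exp(-N * I * 1e-24 / (xi*Sigma_s))
p = exp(-5.8126e+22 * 46.4 * 1e-24 / 1.81)
p = 0.22535

0.22535


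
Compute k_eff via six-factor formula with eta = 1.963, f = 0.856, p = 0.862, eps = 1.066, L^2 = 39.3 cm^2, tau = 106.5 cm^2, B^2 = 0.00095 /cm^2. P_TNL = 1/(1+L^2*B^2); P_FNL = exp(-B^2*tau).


k_inf = eta*f*p*eps = 1.963*0.856*0.862*1.066 = 1.544040
P_TNL = 1/(1 + L^2*B^2) = 1/(1 + 39.3*0.00095) = 0.9640087
P_FNL = exp(-B^2*tau) = exp(-0.00095*106.5) = 0.9037749
k_eff = k_inf * P_TNL * P_FNL = 1.544040 * 0.9640087 * 0.9037749
k_eff = 1.3452

1.3452


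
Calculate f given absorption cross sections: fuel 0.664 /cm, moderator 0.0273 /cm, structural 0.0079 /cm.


f = Sigma_a_fuel / (Sigma_a_fuel + Sigma_a_mod + Sigma_a_other)
f = 0.664 / (0.664 + 0.0273 + 0.0079)
f = 0.94966

0.94966


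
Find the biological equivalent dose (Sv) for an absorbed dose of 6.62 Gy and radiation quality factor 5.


H = D * Q
H = 6.62 * 5
H = 33.100 Sv

33.100


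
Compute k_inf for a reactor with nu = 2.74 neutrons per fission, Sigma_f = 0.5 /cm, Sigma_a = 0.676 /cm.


k_inf = nu * Sigma_f / Sigma_a
k_inf = 2.74 * 0.5 / 0.676
k_inf = 2.0266

2.0266


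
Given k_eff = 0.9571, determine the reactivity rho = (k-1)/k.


rho = (k_eff - 1) / k_eff
rho = (0.9571 - 1) / 0.9571
rho = -0.044823

-0.044823


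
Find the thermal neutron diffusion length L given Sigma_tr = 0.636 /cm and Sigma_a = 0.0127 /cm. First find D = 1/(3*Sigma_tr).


D = 1 / (3 * Sigma_tr) = 1 / (3 * 0.636) = 0.5241090 cm
L = sqrt(D / Sigma_a)
L = sqrt(0.5241090 / 0.0127)
L = 6.4241 cm

6.4241


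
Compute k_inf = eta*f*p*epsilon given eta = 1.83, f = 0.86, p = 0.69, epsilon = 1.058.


k_inf = eta * f * p * epsilon
k_inf = 1.83 * 0.86 * 0.69 * 1.058
k_inf = 1.1489

1.1489


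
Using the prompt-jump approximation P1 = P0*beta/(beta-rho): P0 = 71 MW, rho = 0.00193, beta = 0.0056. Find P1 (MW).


P1/P0 = beta / (beta - rho)
P1/P0 = 0.0056 / (0.0056 - 0.00193) = 1.525886
P1 = 71 * 1.525886 = 108.34 MW

108.34


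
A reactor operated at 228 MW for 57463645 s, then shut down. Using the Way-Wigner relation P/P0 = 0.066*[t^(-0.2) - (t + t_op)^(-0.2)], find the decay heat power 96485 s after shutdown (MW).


P/P0 = 0.066 * [t^(-0.2) - (t + t_op)^(-0.2)]
P/P0 = 0.066 * [96485^(-0.2) - (96485 + 57463645)^(-0.2)]
P/P0 = 0.066 * [0.1007182 - 0.02805276] = 0.004795919
P = 228 * 0.004795919 = 1.0935 MW

1.0935


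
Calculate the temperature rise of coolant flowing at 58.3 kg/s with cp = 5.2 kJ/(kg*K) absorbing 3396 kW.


dT = Q / (m_dot * cp)
dT = 3396 / (58.3 * 5.2)
dT = 11.202 C

11.202


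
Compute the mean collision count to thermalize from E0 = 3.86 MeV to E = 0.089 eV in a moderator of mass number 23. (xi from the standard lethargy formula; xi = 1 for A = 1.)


xi = 1 + (A-1)^2/(2A)*ln((A-1)/(A+1)) = 0.08448899 (for A = 23)
n = ln(E0/E) / xi
n = ln(3.86e6 / 0.089) / 0.08448899
n = ln(4.337079e+07) / 0.08448899 = 208.14

208.14


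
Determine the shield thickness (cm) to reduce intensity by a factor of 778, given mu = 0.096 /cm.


x = ln(factor) / mu
x = ln(778) / 0.096
x = 69.341 cm

69.341


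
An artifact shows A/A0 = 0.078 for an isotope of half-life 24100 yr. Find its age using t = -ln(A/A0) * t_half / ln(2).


lambda = ln(2) / t_half = ln(2) / 24100 = 2.876129e-05 /yr
t = -ln(A/A0) / lambda
t = -ln(0.078) / 2.876129e-05
t = 88697 yr

88697


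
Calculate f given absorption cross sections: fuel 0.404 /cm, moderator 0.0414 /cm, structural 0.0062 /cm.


f = Sigma_a_fuel / (Sigma_a_fuel + Sigma_a_mod + Sigma_a_other)
f = 0.404 / (0.404 + 0.0414 + 0.0062)
f = 0.89460

0.89460


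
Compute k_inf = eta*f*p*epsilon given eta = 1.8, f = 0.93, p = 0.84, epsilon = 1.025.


k_inf = eta * f * p * epsilon
k_inf = 1.8 * 0.93 * 0.84 * 1.025
k_inf = 1.4413

1.4413


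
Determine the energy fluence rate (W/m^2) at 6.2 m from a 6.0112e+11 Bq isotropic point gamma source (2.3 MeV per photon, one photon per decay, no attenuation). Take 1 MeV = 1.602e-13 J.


psi = A * E * 1.602e-13 / (4*pi*r^2)
psi = 6.0112e+11 * 2.3 * 1.602e-13 / (4*pi*6.2^2)
psi = 4.5852e-04 W/m^2

4.5852e-04


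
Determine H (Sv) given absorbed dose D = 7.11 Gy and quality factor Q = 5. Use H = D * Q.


H = D * Q
H = 7.11 * 5
H = 35.550 Sv

35.550


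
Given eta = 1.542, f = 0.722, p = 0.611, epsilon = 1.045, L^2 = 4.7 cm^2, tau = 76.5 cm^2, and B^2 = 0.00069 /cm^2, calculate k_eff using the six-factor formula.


k_inf = eta*f*p*eps = 1.542*0.722*0.611*1.045 = 0.7108518
P_TNL = 1/(1 + L^2*B^2) = 1/(1 + 4.7*0.00069) = 0.9967675
P_FNL = exp(-B^2*tau) = exp(-0.00069*76.5) = 0.9485839
k_eff = k_inf * P_TNL * P_FNL = 0.7108518 * 0.9967675 * 0.9485839
k_eff = 0.67212

0.67212


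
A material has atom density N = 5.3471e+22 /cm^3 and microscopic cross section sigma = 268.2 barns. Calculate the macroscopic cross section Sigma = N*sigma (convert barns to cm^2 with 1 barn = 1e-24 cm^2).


Sigma = N * sigma_barns * 1e-24
Sigma = 5.3471e+22 * 268.2 * 1e-24
Sigma = 14.341 /cm

14.341


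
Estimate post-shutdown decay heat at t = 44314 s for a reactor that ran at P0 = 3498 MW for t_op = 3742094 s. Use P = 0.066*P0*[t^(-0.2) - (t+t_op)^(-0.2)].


P/P0 = 0.066 * [t^(-0.2) - (t + t_op)^(-0.2)]
P/P0 = 0.066 * [44314^(-0.2) - (44314 + 3742094)^(-0.2)]
P/P0 = 0.066 * [0.1176771 - 0.04834533] = 0.004575897
P = 3498 * 0.004575897 = 16.006 MW

16.006


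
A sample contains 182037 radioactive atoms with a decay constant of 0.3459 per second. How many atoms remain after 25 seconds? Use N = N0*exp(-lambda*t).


N = N0 * exp(-lambda * t)
N = 182037 * exp(-0.3459 * 25)
N = 31.959

31.959


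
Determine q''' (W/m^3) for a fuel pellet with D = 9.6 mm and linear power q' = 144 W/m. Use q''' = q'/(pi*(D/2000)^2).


r = D / 2 / 1000 = 9.6 / 2 / 1000 = 0.0048 m
q''' = q' / (pi * r^2)
q''' = 144 / (pi * 0.0048^2)
q''' = 1.9894e+06 W/m^3

1.9894e+06


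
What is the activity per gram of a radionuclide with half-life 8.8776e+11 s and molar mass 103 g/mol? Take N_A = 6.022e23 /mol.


lambda = ln(2) / t_half = ln(2) / 8.8776e+11 = 7.807822e-13 /s
SA = lambda * N_A / M
SA = 7.807822e-13 * 6.022e23 / 103
SA = 4.5649e+09 Bq/g

4.5649e+09


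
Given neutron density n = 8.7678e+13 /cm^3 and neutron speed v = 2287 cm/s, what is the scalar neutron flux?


phi = n * v
phi = 8.7678e+13 * 2287
phi = 2.0052e+17 /cm^2/s

2.0052e+17


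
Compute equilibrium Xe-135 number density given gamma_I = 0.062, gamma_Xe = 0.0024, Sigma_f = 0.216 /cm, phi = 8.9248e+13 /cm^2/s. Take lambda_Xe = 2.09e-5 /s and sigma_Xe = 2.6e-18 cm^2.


Xe_eq = (gamma_I + gamma_Xe) * Sigma_f * phi / (lambda_Xe + sigma_Xe * phi)
Numerator = (0.062 + 0.0024) * 0.216 * 8.9248e+13 = 1.241475e+12
Denominator = 2.09e-5 + 2.6e-18 * 8.9248e+13 = 2.529448e-04
Xe_eq = 1.241475e+12 / 2.529448e-04 = 4.9081e+15 /cm^3

4.9081e+15


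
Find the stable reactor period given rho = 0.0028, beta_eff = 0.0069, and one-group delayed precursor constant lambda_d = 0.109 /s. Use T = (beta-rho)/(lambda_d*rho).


T = (beta - rho) / (lambda_d * rho)
T = (0.0069 - 0.0028) / (0.109 * 0.0028)
T = 13.434 s

13.434


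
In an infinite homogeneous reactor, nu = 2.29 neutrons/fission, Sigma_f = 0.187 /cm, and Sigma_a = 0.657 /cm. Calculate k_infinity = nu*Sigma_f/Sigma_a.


k_inf = nu * Sigma_f / Sigma_a
k_inf = 2.29 * 0.187 / 0.657
k_inf = 0.65180

0.65180


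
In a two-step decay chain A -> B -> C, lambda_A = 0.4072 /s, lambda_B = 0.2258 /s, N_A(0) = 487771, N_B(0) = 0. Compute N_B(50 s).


N_B(t) = lambda_A * N_A0 / (lambda_B - lambda_A) * [exp(-lambda_A*t) - exp(-lambda_B*t)]
exp(-0.4072*50) = 1.438018e-09; exp(-0.2258*50) = 1.249727e-05
N_B = 0.4072 * 487771 / (0.2258 - 0.4072) * (1.438018e-09 - 1.249727e-05)
N_B = 13.682

13.682


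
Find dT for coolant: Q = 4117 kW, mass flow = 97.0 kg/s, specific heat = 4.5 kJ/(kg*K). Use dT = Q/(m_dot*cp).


dT = Q / (m_dot * cp)
dT = 4117 / (97.0 * 4.5)
dT = 9.4318 C

9.4318


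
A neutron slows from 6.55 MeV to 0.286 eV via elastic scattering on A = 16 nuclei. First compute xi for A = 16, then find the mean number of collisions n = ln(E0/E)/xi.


xi = 1 + (A-1)^2/(2A)*ln((A-1)/(A+1)) = 0.1199467 (for A = 16)
n = ln(E0/E) / xi
n = ln(6.55e6 / 0.286) / 0.1199467
n = ln(2.290210e+07) / 0.1199467 = 141.29

141.29


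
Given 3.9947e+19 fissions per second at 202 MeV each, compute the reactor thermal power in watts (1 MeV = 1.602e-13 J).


P = fission_rate * E_MeV * 1.602e-13
P = 3.9947e+19 * 202 * 1.602e-13
P = 1.2927e+09 W

1.2927e+09


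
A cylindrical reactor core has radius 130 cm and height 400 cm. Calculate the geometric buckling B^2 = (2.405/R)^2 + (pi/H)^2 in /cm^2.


B^2 = (2.405/R)^2 + (pi/H)^2
B^2 = (2.405/130)^2 + (pi/400)^2
B^2 = 4.0394e-04 /cm^2

4.0394e-04


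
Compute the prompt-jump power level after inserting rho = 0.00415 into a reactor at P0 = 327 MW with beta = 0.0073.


P1/P0 = beta / (beta - rho)
P1/P0 = 0.0073 / (0.0073 - 0.00415) = 2.317460
P1 = 327 * 2.317460 = 757.81 MW

757.81


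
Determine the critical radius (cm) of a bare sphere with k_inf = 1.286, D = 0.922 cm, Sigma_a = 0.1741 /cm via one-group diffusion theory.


L^2 = D / Sigma_a = 0.922 / 0.1741 = 5.295807 cm^2
B_m^2 = (k_inf - 1) / L^2 = (1.286 - 1) / 5.295807 = 0.05400499 /cm^2
For a bare sphere: B_g = pi/R, so R_c = pi / sqrt(B_m^2)
R_c = pi / sqrt(0.05400499) = 13.519 cm

13.519


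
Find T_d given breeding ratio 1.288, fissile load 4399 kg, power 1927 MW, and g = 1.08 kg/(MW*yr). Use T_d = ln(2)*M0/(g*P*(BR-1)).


Breeding gain G = BR - 1 = 1.288 - 1 = 0.288
Fissile production rate = g * P * G = 1.08 * 1927 * 0.288 = 599.37408 kg/yr
T_d = ln(2) * M0 / (g * P * G)
T_d = ln(2) * 4399 / 599.37408 = 5.0872 yr

5.0872


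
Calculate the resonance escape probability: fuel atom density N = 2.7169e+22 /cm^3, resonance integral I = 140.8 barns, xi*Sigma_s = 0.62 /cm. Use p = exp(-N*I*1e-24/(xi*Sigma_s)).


p = exp(-N * I * 1e-24 / (xi*Sigma_s))
p = exp(-2.7169e+22 * 140.8 * 1e-24 / 0.62)
p = 0.0020913

0.0020913


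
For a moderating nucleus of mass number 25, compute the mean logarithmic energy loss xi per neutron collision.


xi = 1 + (A-1)^2/(2A) * ln((A-1)/(A+1))
xi = 1 + (25-1)^2/(2*25) * ln((25-1)/(25 +1))
xi = 0.077908

0.077908


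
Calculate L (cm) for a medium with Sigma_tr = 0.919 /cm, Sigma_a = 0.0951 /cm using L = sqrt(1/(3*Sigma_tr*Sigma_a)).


D = 1 / (3 * Sigma_tr) = 1 / (3 * 0.919) = 0.3627131 cm
L = sqrt(D / Sigma_a)
L = sqrt(0.3627131 / 0.0951)
L = 1.9530 cm

1.9530


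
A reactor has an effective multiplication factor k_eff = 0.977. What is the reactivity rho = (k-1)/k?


rho = (k_eff - 1) / k_eff
rho = (0.977 - 1) / 0.977
rho = -0.023541

-0.023541


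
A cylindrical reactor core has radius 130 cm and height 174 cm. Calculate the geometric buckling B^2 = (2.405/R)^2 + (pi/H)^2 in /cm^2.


B^2 = (2.405/R)^2 + (pi/H)^2
B^2 = (2.405/130)^2 + (pi/174)^2
B^2 = 6.6824e-04 /cm^2

6.6824e-04


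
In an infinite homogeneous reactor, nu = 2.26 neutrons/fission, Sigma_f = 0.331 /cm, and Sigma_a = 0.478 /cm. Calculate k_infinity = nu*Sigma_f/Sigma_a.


k_inf = nu * Sigma_f / Sigma_a
k_inf = 2.26 * 0.331 / 0.478
k_inf = 1.5650

1.5650


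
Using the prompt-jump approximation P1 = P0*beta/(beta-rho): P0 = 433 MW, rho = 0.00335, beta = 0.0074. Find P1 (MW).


P1/P0 = beta / (beta - rho)
P1/P0 = 0.0074 / (0.0074 - 0.00335) = 1.827160
P1 = 433 * 1.827160 = 791.16 MW

791.16


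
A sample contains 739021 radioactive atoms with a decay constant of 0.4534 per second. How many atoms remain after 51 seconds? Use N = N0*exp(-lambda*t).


N = N0 * exp(-lambda * t)
N = 739021 * exp(-0.4534 * 51)
N = 6.7033e-05

6.7033e-05


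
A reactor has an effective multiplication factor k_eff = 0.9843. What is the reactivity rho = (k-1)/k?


rho = (k_eff - 1) / k_eff
rho = (0.9843 - 1) / 0.9843
rho = -0.015950

-0.015950


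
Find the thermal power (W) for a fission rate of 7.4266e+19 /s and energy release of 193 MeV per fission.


P = fission_rate * E_MeV * 1.602e-13
P = 7.4266e+19 * 193 * 1.602e-13
P = 2.2962e+09 W

2.2962e+09


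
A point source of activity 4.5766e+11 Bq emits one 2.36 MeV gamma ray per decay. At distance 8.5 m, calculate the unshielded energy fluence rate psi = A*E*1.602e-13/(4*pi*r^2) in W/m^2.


psi = A * E * 1.602e-13 / (4*pi*r^2)
psi = 4.5766e+11 * 2.36 * 1.602e-13 / (4*pi*8.5^2)
psi = 1.9058e-04 W/m^2

1.9058e-04


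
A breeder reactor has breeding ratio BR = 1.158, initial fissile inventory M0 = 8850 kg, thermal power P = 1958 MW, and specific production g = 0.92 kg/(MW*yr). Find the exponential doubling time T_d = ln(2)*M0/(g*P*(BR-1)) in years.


Breeding gain G = BR - 1 = 1.158 - 1 = 0.158
Fissile production rate = g * P * G = 0.92 * 1958 * 0.158 = 284.61488 kg/yr
T_d = ln(2) * M0 / (g * P * G)
T_d = ln(2) * 8850 / 284.61488 = 21.553 yr

21.553


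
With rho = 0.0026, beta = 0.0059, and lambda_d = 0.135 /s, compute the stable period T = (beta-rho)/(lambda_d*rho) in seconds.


T = (beta - rho) / (lambda_d * rho)
T = (0.0059 - 0.0026) / (0.135 * 0.0026)
T = 9.4017 s

9.4017


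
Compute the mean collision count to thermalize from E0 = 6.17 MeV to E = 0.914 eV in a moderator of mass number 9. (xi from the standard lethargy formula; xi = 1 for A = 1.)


xi = 1 + (A-1)^2/(2A)*ln((A-1)/(A+1)) = 0.2066007 (for A = 9)
n = ln(E0/E) / xi
n = ln(6.17e6 / 0.914) / 0.2066007
n = ln(6.750547e+06) / 0.2066007 = 76.114

76.114


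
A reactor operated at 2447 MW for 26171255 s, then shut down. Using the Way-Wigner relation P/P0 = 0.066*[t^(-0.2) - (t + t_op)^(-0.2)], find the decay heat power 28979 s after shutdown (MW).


P/P0 = 0.066 * [t^(-0.2) - (t + t_op)^(-0.2)]
P/P0 = 0.066 * [28979^(-0.2) - (28979 + 26171255)^(-0.2)]
P/P0 = 0.066 * [0.1281101 - 0.03283515] = 0.006288147
P = 2447 * 0.006288147 = 15.387 MW

15.387


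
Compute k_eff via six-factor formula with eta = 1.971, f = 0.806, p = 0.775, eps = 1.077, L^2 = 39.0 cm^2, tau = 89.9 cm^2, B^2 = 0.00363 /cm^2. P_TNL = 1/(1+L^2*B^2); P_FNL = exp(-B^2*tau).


k_inf = eta*f*p*eps = 1.971*0.806*0.775*1.077 = 1.325986
P_TNL = 1/(1 + L^2*B^2) = 1/(1 + 39.0*0.00363) = 0.8759866
P_FNL = exp(-B^2*tau) = exp(-0.00363*89.9) = 0.7215620
k_eff = k_inf * P_TNL * P_FNL = 1.325986 * 0.8759866 * 0.7215620
k_eff = 0.83813

0.83813


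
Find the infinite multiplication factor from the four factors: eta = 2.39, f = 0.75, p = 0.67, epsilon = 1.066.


k_inf = eta * f * p * epsilon
k_inf = 2.39 * 0.75 * 0.67 * 1.066
k_inf = 1.2802

1.2802


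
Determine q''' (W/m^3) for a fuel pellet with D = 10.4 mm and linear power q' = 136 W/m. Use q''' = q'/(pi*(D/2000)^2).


r = D / 2 / 1000 = 10.4 / 2 / 1000 = 0.0052 m
q''' = q' / (pi * r^2)
q''' = 136 / (pi * 0.0052^2)
q''' = 1.6010e+06 W/m^3

1.6010e+06


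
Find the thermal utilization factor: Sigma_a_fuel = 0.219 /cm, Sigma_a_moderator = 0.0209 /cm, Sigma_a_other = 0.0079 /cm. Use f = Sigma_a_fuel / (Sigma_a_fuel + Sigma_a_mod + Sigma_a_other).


f = Sigma_a_fuel / (Sigma_a_fuel + Sigma_a_mod + Sigma_a_other)
f = 0.219 / (0.219 + 0.0209 + 0.0079)
f = 0.88378

0.88378


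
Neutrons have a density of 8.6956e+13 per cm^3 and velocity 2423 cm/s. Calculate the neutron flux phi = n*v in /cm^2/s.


phi = n * v
phi = 8.6956e+13 * 2423
phi = 2.1069e+17 /cm^2/s

2.1069e+17


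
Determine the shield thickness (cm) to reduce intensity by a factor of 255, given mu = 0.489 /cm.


x = ln(factor) / mu
x = ln(255) / 0.489
x = 11.332 cm

11.332


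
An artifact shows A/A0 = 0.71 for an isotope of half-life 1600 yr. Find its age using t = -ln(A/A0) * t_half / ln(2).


lambda = ln(2) / t_half = ln(2) / 1600 = 4.332170e-04 /yr
t = -ln(A/A0) / lambda
t = -ln(0.71) / 4.332170e-04
t = 790.57 yr

790.57


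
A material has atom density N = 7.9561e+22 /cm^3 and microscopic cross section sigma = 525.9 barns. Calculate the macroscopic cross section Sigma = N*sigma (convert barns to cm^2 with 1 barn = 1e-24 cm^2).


Sigma = N * sigma_barns * 1e-24
Sigma = 7.9561e+22 * 525.9 * 1e-24
Sigma = 41.841 /cm

41.841


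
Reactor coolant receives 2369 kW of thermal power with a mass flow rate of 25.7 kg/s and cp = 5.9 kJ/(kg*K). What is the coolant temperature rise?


dT = Q / (m_dot * cp)
dT = 2369 / (25.7 * 5.9)
dT = 15.624 C

15.624


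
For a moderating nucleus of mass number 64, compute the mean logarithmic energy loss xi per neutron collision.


xi = 1 + (A-1)^2/(2A) * ln((A-1)/(A+1))
xi = 1 + (64-1)^2/(2*64) * ln((64-1)/(64 +1))
xi = 0.030927

0.030927


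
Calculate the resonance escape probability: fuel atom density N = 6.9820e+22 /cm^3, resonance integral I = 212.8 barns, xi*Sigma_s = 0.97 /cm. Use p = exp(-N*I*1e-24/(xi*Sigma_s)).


p = exp(-N * I * 1e-24 / (xi*Sigma_s))
p = exp(-6.9820e+22 * 212.8 * 1e-24 / 0.97)
p = 2.2275e-07

2.2275e-07


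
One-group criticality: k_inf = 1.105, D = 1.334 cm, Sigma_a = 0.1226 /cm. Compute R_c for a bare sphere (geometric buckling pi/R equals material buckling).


L^2 = D / Sigma_a = 1.334 / 0.1226 = 10.88091 cm^2
B_m^2 = (k_inf - 1) / L^2 = (1.105 - 1) / 10.88091 = 0.009649928 /cm^2
For a bare sphere: B_g = pi/R, so R_c = pi / sqrt(B_m^2)
R_c = pi / sqrt(0.009649928) = 31.981 cm

31.981


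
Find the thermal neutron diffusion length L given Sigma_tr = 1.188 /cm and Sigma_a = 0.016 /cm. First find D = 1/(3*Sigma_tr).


D = 1 / (3 * Sigma_tr) = 1 / (3 * 1.188) = 0.2805836 cm
L = sqrt(D / Sigma_a)
L = sqrt(0.2805836 / 0.016)
L = 4.1877 cm

4.1877


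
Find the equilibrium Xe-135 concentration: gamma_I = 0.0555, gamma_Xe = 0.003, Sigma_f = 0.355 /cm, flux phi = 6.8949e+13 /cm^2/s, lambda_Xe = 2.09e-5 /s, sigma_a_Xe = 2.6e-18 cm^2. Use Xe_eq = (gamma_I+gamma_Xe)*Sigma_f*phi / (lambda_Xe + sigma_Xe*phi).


Xe_eq = (gamma_I + gamma_Xe) * Sigma_f * phi / (lambda_Xe + sigma_Xe * phi)
Numerator = (0.0555 + 0.003) * 0.355 * 6.8949e+13 = 1.431898e+12
Denominator = 2.09e-5 + 2.6e-18 * 6.8949e+13 = 2.001674e-04
Xe_eq = 1.431898e+12 / 2.001674e-04 = 7.1535e+15 /cm^3

7.1535e+15


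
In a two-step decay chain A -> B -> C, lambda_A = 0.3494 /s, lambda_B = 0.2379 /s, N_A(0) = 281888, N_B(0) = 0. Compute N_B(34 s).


N_B(t) = lambda_A * N_A0 / (lambda_B - lambda_A) * [exp(-lambda_A*t) - exp(-lambda_B*t)]
exp(-0.3494*34) = 6.930352e-06; exp(-0.2379*34) = 3.070193e-04
N_B = 0.3494 * 281888 / (0.2379 - 0.3494) * (6.930352e-06 - 3.070193e-04)
N_B = 265.08

265.08


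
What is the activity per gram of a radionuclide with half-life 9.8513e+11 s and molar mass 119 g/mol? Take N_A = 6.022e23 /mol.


lambda = ln(2) / t_half = ln(2) / 9.8513e+11 = 7.036099e-13 /s
SA = lambda * N_A / M
SA = 7.036099e-13 * 6.022e23 / 119
SA = 3.5606e+09 Bq/g

3.5606e+09


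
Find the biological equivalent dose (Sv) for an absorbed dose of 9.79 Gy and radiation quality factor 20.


H = D * Q
H = 9.79 * 20
H = 195.80 Sv

195.80


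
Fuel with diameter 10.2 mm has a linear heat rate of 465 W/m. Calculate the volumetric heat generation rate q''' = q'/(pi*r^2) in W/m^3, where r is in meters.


r = D / 2 / 1000 = 10.2 / 2 / 1000 = 0.0051 m
q''' = q' / (pi * r^2)
q''' = 465 / (pi * 0.0051^2)
q''' = 5.6907e+06 W/m^3

5.6907e+06


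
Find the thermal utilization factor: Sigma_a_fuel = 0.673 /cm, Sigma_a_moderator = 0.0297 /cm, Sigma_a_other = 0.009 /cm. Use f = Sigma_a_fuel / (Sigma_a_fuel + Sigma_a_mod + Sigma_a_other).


f = Sigma_a_fuel / (Sigma_a_fuel + Sigma_a_mod + Sigma_a_other)
f = 0.673 / (0.673 + 0.0297 + 0.009)
f = 0.94562

0.94562


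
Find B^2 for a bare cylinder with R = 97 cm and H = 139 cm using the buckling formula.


B^2 = (2.405/R)^2 + (pi/H)^2
B^2 = (2.405/97)^2 + (pi/139)^2
B^2 = 0.0011256 /cm^2

0.0011256


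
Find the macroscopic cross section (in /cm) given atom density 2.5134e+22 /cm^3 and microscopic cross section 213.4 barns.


Sigma = N * sigma_barns * 1e-24
Sigma = 2.5134e+22 * 213.4 * 1e-24
Sigma = 5.3636 /cm

5.3636


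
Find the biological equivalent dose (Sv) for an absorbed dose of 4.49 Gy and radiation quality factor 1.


H = D * Q
H = 4.49 * 1
H = 4.4900 Sv

4.4900


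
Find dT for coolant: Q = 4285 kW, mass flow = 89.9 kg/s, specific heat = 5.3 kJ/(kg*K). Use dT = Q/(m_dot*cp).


dT = Q / (m_dot * cp)
dT = 4285 / (89.9 * 5.3)
dT = 8.9932 C

8.9932


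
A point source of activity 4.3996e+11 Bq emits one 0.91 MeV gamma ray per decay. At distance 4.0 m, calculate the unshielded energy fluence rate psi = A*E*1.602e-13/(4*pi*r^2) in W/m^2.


psi = A * E * 1.602e-13 / (4*pi*r^2)
psi = 4.3996e+11 * 0.91 * 1.602e-13 / (4*pi*4.0^2)
psi = 3.1900e-04 W/m^2

3.1900e-04


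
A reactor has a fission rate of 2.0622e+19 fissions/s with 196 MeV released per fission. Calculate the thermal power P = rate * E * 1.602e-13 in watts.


P = fission_rate * E_MeV * 1.602e-13
P = 2.0622e+19 * 196 * 1.602e-13
P = 6.4751e+08 W

6.4751e+08


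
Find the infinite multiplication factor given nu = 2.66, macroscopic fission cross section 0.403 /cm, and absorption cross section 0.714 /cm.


k_inf = nu * Sigma_f / Sigma_a
k_inf = 2.66 * 0.403 / 0.714
k_inf = 1.5014

1.5014


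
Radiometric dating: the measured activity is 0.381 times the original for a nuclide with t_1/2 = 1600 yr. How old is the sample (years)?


lambda = ln(2) / t_half = ln(2) / 1600 = 4.332170e-04 /yr
t = -ln(A/A0) / lambda
t = -ln(0.381) / 4.332170e-04
t = 2227.4 yr

2227.4


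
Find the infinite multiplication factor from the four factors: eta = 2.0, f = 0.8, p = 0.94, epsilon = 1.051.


k_inf = eta * f * p * epsilon
k_inf = 2.0 * 0.8 * 0.94 * 1.051
k_inf = 1.5807

1.5807


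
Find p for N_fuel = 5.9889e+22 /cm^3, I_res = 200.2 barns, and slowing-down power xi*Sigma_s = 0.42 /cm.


p = exp(-N * I * 1e-24 / (xi*Sigma_s))
p = exp(-5.9889e+22 * 200.2 * 1e-24 / 0.42)
p = 4.0009e-13

4.0009e-13


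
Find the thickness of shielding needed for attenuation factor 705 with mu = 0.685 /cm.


x = ln(factor) / mu
x = ln(705) / 0.685
x = 9.5740 cm

9.5740


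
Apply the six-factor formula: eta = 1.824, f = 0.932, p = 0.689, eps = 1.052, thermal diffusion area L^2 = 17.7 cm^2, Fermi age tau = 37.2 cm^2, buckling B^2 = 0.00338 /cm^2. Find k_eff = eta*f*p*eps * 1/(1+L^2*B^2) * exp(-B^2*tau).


k_inf = eta*f*p*eps = 1.824*0.932*0.689*1.052 = 1.232184
P_TNL = 1/(1 + L^2*B^2) = 1/(1 + 17.7*0.00338) = 0.9435511
P_FNL = exp(-B^2*tau) = exp(-0.00338*37.2) = 0.8818476
k_eff = k_inf * P_TNL * P_FNL = 1.232184 * 0.9435511 * 0.8818476
k_eff = 1.0253

1.0253


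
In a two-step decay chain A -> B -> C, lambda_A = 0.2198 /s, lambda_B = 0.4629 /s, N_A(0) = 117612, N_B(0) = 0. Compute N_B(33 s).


N_B(t) = lambda_A * N_A0 / (lambda_B - lambda_A) * [exp(-lambda_A*t) - exp(-lambda_B*t)]
exp(-0.2198*33) = 7.077639e-04; exp(-0.4629*33) = 2.321923e-07
N_B = 0.2198 * 117612 / (0.4629 - 0.2198) * (7.077639e-04 - 2.321923e-07)
N_B = 75.239

75.239


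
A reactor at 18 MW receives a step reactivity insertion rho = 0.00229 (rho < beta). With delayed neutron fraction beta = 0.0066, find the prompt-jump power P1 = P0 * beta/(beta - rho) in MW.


P1/P0 = beta / (beta - rho)
P1/P0 = 0.0066 / (0.0066 - 0.00229) = 1.531323
P1 = 18 * 1.531323 = 27.564 MW

27.564


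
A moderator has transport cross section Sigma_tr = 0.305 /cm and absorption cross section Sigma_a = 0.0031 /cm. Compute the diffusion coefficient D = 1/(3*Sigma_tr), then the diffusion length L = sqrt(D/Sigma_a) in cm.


D = 1 / (3 * Sigma_tr) = 1 / (3 * 0.305) = 1.092896 cm
L = sqrt(D / Sigma_a)
L = sqrt(1.092896 / 0.0031)
L = 18.776 cm

18.776


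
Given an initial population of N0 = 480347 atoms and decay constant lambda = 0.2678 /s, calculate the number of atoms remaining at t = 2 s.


N = N0 * exp(-lambda * t)
N = 480347 * exp(-0.2678 * 2)
N = 281156

281156


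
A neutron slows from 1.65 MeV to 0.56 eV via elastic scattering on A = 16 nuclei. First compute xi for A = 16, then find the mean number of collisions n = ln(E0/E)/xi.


xi = 1 + (A-1)^2/(2A)*ln((A-1)/(A+1)) = 0.1199467 (for A = 16)
n = ln(E0/E) / xi
n = ln(1.65e6 / 0.56) / 0.1199467
n = ln(2.946429e+06) / 0.1199467 = 124.19

124.19


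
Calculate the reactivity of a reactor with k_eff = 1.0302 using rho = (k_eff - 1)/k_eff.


rho = (k_eff - 1) / k_eff
rho = (1.0302 - 1) / 1.0302
rho = 0.029315

0.029315


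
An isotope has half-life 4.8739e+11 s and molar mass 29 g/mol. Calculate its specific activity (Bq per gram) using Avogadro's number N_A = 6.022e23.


lambda = ln(2) / t_half = ln(2) / 4.8739e+11 = 1.422161e-12 /s
SA = lambda * N_A / M
SA = 1.422161e-12 * 6.022e23 / 29
SA = 2.9532e+10 Bq/g

2.9532e+10


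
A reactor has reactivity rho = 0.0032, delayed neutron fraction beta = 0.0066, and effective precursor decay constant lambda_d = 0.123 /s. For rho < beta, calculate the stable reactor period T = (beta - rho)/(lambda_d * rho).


T = (beta - rho) / (lambda_d * rho)
T = (0.0066 - 0.0032) / (0.123 * 0.0032)
T = 8.6382 s

8.6382


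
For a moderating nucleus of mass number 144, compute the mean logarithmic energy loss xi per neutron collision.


xi = 1 + (A-1)^2/(2A) * ln((A-1)/(A+1))
xi = 1 + (144-1)^2/(2*144) * ln((144-1)/(144 +1))
xi = 0.013825

0.013825
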